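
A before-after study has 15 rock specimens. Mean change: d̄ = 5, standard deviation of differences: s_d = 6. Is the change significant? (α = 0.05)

t = d̄/(s_d/√n) = 5/(6/√15) = 3.227. df = 14, critical t = ±2.145. Reject H₀.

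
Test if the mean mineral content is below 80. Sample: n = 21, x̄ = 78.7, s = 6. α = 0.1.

t = (78.7 - 80)/(6/√21) = -0.993, df = 20. Critical t = -1.325. Fail to reject H₀.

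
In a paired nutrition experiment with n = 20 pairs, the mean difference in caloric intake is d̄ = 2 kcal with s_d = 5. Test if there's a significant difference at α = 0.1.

t = d̄/(s_d/√n) = 2/(5/√20) = 1.789. df = 19, critical t = ±1.729. Reject H₀.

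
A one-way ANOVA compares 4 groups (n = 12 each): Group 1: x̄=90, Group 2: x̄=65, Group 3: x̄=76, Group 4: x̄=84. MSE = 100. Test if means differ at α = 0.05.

Grand mean = 78.75. SS_between = 4209.0, MS_between = 1403.0. F = 14.03, F_crit ≈ 2.816. Reject H₀.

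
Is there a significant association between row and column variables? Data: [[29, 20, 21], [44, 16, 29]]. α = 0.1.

χ² = 2.573. df = 2, critical = 4.605. Fail to reject H₀. No evidence of dependence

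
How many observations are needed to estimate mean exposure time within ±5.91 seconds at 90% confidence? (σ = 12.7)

n = (z*σ/E)² = (1.645×12.7/5.91)² = 12.5 → n = 13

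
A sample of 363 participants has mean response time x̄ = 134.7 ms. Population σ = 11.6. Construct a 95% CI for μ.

CI = x̄ ± z*(σ/√n) = 134.7 ± 1.96(11.6/√363) = 134.7 ± 1.19 = (133.51, 135.89)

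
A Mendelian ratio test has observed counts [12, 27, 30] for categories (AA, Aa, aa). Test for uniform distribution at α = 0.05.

Expected = 23 each. χ² = Σ(O-E)²/E = 8.087. df = 2, critical value = 5.991. Reject H₀.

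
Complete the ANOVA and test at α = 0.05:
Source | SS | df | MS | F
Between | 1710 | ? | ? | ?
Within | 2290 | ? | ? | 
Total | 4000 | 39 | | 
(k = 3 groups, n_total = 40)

df_between = 2, df_within = 37. MS_between = 855.0, MS_within = 61.89. F = 13.814, F_crit ≈ 3.252. Reject H₀.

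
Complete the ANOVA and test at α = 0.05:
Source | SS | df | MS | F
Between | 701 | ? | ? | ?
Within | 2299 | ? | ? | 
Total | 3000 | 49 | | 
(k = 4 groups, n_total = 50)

df_between = 3, df_within = 46. MS_between = 233.67, MS_within = 49.98. F = 4.675, F_crit ≈ 2.807. Reject H₀.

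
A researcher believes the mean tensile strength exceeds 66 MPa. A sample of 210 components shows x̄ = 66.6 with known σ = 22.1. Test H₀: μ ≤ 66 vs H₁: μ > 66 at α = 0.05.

z = 0.393. Critical value: 1.645. Fail to reject H₀.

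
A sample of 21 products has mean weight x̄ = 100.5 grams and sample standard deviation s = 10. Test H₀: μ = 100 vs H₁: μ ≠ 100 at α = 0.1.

t = (x̄ - μ₀)/(s/√n) = (100.5 - 100)/(10/√21) = 0.229. df = 20, critical t = ±1.725. Fail to reject H₀.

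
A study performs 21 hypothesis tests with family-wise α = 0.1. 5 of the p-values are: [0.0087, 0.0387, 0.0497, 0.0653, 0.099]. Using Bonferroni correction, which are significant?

Bonferroni α = 0.1/21 = 0.00476. None of the given p-values are significant.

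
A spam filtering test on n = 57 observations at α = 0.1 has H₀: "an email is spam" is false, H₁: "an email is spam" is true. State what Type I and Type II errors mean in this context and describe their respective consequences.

Type I (false positive): concluding that an email is spam when it is not — a legitimate email is sent to the spam folder and the user misses it. Type II (false negative): failing to conclude that an email is spam when it is — a spam email lands in the inbox. Which is costlier depends on domain priorities and is a judgement call rather than a statistical fact.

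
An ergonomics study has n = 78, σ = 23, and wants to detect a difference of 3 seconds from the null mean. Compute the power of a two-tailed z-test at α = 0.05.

SE = σ/√n = 23/√78 = 2.604. Non-centrality λ = d/SE = 3/2.604 = 1.152. Power ≈ Φ(λ - z_{α/2}) = Φ(1.152 - 1.96) = Φ(-0.808) = 0.21.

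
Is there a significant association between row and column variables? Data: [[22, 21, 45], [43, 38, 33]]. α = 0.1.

χ² = 10.354. df = 2, critical = 4.605. Reject H₀. Variables are dependent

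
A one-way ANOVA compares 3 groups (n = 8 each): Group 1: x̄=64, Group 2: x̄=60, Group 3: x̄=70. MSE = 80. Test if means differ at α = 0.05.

Grand mean = 64.67. SS_between = 405.33, MS_between = 202.67. F = 2.533, F_crit ≈ 3.467. Fail to reject H₀.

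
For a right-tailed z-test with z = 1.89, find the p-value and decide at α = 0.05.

p = P(Z > 1.89) = 1 - Φ(1.89) ≈ 0.0294. Since p < 0.05, reject H₀ (significant) at α = 0.05.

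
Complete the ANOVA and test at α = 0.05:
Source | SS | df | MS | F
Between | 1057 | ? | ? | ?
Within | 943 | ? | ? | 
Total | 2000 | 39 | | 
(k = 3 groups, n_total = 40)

df_between = 2, df_within = 37. MS_between = 528.5, MS_within = 25.49. F = 20.736, F_crit ≈ 3.252. Reject H₀.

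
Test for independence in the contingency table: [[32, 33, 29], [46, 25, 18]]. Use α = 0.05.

χ² = 6.059. df = 2, critical = 5.991. Reject H₀. Variables are dependent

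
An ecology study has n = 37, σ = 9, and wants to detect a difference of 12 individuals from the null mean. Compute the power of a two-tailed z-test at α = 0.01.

SE = σ/√n = 9/√37 = 1.48. Non-centrality λ = d/SE = 12/1.48 = 8.11. Power ≈ Φ(λ - z_{α/2}) = Φ(8.11 - 2.576) = Φ(5.534) = 1.0.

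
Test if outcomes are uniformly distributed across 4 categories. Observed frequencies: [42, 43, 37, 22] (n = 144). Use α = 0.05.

Expected = 36 each. χ² = Σ(O-E)²/E = 7.833. df = 3, critical value = 7.815. Reject H₀.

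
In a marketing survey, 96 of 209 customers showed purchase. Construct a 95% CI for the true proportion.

p̂ = 0.459. CI = p̂ ± z*√(p̂(1-p̂)/n) = (0.392, 0.527)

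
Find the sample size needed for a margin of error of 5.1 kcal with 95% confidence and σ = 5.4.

n = (z*σ/E)² = (1.96×5.4/5.1)² = 4.3 → n = 5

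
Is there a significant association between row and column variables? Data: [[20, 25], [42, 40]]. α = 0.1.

χ² = 0.534. df = 1, critical = 2.706. Fail to reject H₀. No evidence of dependence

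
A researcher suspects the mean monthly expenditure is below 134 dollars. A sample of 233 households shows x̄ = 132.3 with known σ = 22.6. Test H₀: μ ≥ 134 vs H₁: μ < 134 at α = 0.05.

z = -1.148. Critical value: -1.645. Fail to reject H₀.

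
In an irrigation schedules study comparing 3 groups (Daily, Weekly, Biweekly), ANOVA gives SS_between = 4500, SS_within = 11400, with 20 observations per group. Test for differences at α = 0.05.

df_between = 2, df_within = 57. F = MS_between/MS_within = 2250.0/200.0 = 11.25. F_crit ≈ 3.159. Reject H₀. At least one mean differs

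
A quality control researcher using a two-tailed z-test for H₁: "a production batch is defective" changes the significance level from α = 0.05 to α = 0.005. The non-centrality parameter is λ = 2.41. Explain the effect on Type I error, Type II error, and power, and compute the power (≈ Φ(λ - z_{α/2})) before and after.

Decreasing α from 0.05 to 0.005:
• Type I error rate decreases (α is the Type I rate by definition).
• Critical value moves from z_{α/2} = 1.96 to 2.807, so power = Φ(λ - z_{α/2}) goes from Φ(2.41 - 1.96) = 0.674 to Φ(2.41 - 2.807) = 0.346.
• Type II error rate β = 1 - power therefore increases (0.326 → 0.654).
Appropriate when false positives are costly — here, scrapping a good batch — wasted material and cost for no reason.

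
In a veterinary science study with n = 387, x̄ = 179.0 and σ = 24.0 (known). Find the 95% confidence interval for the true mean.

CI = x̄ ± z*(σ/√n) = 179.0 ± 1.96(24.0/√387) = 179.0 ± 2.39 = (176.61, 181.39)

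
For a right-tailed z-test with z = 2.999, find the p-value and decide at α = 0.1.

p = P(Z > 2.999) = 1 - Φ(2.999) ≈ 0.0014. Since p < 0.1, reject H₀ (significant) at α = 0.1.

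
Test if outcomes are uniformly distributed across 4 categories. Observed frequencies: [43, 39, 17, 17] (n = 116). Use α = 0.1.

Expected = 29 each. χ² = Σ(O-E)²/E = 20.138. df = 3, critical value = 6.251. Reject H₀.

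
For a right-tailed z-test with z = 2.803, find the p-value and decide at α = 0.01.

p = P(Z > 2.803) = 1 - Φ(2.803) ≈ 0.0025. Since p < 0.01, reject H₀ (significant) at α = 0.01.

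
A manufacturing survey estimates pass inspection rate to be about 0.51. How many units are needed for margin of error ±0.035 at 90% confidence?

n = z²p(1-p)/E² = 1.645²×0.51×0.49/0.035² = 552.03 → n = 553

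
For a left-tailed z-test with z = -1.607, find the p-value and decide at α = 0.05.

p = P(Z < -1.607) = Φ(-1.607) ≈ 0.054. Since p ≥ 0.05, fail to reject H₀ (not significant) at α = 0.05.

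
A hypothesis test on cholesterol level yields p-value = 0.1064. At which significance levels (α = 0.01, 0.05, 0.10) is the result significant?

p = 0.1064. Not significant at any of the given levels.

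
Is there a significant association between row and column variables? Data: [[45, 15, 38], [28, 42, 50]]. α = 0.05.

χ² = 16.331. df = 2, critical = 5.991. Reject H₀. Variables are dependent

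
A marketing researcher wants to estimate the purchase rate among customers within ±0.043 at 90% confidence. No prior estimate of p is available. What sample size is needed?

Conservative approach: use p = 0.5 (maximizes p(1-p) = 0.25). n = z²(0.25)/E² = 1.645²×0.25/0.043² = 365.9 → n = 366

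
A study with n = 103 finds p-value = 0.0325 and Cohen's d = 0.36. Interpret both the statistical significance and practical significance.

Statistically significant (p = 0.0325 < 0.05). Cohen's d = 0.36 indicates a small effect size. Both statistical and practical significance should be considered.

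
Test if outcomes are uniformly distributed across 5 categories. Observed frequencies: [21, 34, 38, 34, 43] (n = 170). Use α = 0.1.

Expected = 34 each. χ² = Σ(O-E)²/E = 7.824. df = 4, critical value = 7.779. Reject H₀.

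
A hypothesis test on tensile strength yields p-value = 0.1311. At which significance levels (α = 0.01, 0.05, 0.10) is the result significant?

p = 0.1311. Not significant at any of the given levels.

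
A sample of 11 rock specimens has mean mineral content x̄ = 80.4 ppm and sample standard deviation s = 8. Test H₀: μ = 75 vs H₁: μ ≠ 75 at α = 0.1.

t = (x̄ - μ₀)/(s/√n) = (80.4 - 75)/(8/√11) = 2.239. df = 10, critical t = ±1.812. Reject H₀.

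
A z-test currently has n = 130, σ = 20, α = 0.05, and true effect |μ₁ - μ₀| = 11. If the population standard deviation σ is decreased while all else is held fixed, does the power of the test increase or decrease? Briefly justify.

Power increases: a smaller σ shrinks the standard error σ/√n, moving the sampling distribution under H₁ further from the critical value.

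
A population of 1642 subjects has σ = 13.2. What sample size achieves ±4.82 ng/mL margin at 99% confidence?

Without FPC: n₀ = (2.576×13.2/4.82)² = 49.767. With FPC: n = n₀N/(n₀+N-1) = 48.3 → n = 49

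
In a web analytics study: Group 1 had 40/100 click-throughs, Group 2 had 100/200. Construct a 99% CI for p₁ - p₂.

p̂₁ = 0.4, p̂₂ = 0.5. Difference = -0.1. CI = (-0.256, 0.056)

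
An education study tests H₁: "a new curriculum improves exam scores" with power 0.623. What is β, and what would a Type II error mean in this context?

β = 1 - power = 1 - 0.623 = 0.377. A Type II error is failing to reject H₀ when H₀ is false (false negative) — here, failing to conclude that a new curriculum improves exam scores when in fact it is true. Consequence: keeping the old curriculum when the new one would have helped students.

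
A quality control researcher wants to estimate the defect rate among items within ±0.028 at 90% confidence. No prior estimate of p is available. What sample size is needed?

Conservative approach: use p = 0.5 (maximizes p(1-p) = 0.25). n = z²(0.25)/E² = 1.645²×0.25/0.028² = 862.9 → n = 863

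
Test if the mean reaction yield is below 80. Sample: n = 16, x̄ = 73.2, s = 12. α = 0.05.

t = (73.2 - 80)/(12/√16) = -2.267, df = 15. Critical t = -1.753. Reject H₀.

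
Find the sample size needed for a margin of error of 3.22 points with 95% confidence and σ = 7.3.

n = (z*σ/E)² = (1.96×7.3/3.22)² = 19.7 → n = 20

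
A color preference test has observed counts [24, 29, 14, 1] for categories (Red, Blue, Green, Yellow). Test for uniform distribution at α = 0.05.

Expected = 17 each. χ² = Σ(O-E)²/E = 26.941. df = 3, critical value = 7.815. Reject H₀.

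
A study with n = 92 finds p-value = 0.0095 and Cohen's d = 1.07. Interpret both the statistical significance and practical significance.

Statistically significant (p = 0.0095 < 0.05). Cohen's d = 1.07 indicates a large effect size. Both statistical and practical significance should be considered.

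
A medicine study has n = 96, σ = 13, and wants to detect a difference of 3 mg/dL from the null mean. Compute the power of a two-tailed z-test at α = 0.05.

SE = σ/√n = 13/√96 = 1.327. Non-centrality λ = d/SE = 3/1.327 = 2.261. Power ≈ Φ(λ - z_{α/2}) = Φ(2.261 - 1.96) = Φ(0.301) = 0.618.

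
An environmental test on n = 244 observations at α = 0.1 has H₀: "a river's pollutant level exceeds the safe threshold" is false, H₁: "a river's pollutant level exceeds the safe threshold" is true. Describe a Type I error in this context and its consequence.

Type I error: rejecting H₀ when it is true — concluding that a river's pollutant level exceeds the safe threshold when in fact it is not. Consequence: shutting down a compliant factory unnecessarily.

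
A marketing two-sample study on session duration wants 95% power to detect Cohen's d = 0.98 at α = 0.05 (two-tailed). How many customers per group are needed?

z_{α/2} = 1.96, z_β = Φ⁻¹(0.95) = 1.645. For large effect (d = 0.98): n per group = 2(z_{α/2} + z_β)²/d² = 2(1.96 + 1.645)²/0.98² = 27.1 → 28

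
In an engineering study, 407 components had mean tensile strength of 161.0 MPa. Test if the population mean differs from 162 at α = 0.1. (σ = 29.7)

z = (x̄ - μ₀)/(σ/√n) = (161.0 - 162)/(29.7/√407) = -0.679. Critical value: ±1.645. Since |-0.679| ≤ 1.645, Fail to reject H₀.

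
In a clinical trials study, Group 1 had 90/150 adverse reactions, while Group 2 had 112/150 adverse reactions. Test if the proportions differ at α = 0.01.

p̂₁ = 0.6, p̂₂ = 0.747, pooled p̂ = 0.673. z = -2.708. Critical: ±2.576. Reject H₀.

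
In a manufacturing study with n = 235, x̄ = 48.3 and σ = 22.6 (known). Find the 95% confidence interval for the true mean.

CI = x̄ ± z*(σ/√n) = 48.3 ± 1.96(22.6/√235) = 48.3 ± 2.89 = (45.41, 51.19)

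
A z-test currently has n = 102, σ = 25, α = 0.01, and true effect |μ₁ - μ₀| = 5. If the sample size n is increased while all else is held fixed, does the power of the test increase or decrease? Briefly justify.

Power increases: a larger n shrinks the standard error σ/√n, moving the sampling distribution under H₁ further from the critical value.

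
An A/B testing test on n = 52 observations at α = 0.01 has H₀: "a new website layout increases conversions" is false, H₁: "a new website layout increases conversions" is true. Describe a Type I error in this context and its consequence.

Type I error: rejecting H₀ when it is true — concluding that a new website layout increases conversions when in fact it is not. Consequence: rolling out a layout that doesn't actually help — wasted engineering effort.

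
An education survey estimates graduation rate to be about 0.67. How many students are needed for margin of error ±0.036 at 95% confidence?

n = z²p(1-p)/E² = 1.96²×0.67×0.33/0.036² = 655.4 → n = 656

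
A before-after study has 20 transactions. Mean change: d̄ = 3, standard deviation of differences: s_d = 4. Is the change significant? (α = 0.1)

t = d̄/(s_d/√n) = 3/(4/√20) = 3.354. df = 19, critical t = ±1.729. Reject H₀.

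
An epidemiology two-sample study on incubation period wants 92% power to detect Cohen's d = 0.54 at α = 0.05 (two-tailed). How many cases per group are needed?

z_{α/2} = 1.96, z_β = Φ⁻¹(0.92) = 1.405. For medium effect (d = 0.54): n per group = 2(z_{α/2} + z_β)²/d² = 2(1.96 + 1.405)²/0.54² = 77.7 → 78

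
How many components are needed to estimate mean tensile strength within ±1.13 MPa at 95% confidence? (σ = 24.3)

n = (z*σ/E)² = (1.96×24.3/1.13)² = 1776.5 → n = 1777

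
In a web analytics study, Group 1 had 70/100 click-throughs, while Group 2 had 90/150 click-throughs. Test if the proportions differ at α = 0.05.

p̂₁ = 0.7, p̂₂ = 0.6, pooled p̂ = 0.64. z = 1.614. Critical: ±1.96. Fail to reject H₀.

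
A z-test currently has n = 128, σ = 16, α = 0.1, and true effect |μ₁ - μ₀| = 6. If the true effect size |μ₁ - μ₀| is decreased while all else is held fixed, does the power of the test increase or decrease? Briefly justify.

Power decreases: a smaller true effect decreases the non-centrality λ = |μ₁ - μ₀|/(σ/√n).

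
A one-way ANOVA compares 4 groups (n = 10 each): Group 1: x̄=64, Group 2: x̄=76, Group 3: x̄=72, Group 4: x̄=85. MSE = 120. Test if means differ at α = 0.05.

Grand mean = 74.25. SS_between = 2287.5, MS_between = 762.5. F = 6.354, F_crit ≈ 2.866. Reject H₀.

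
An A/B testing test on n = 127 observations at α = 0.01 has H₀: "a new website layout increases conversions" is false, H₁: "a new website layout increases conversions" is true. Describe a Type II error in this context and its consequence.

Type II error: failing to reject H₀ when it is false — concluding that a new website layout increases conversions is not supported when in fact it is. Consequence: discarding a layout that would have improved conversions — lost revenue.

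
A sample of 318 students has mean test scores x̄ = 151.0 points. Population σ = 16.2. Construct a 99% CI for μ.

CI = x̄ ± z*(σ/√n) = 151.0 ± 2.576(16.2/√318) = 151.0 ± 2.34 = (148.66, 153.34)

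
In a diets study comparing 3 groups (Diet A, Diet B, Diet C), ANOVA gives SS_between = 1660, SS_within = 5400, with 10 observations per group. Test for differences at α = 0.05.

df_between = 2, df_within = 27. F = MS_between/MS_within = 830.0/200.0 = 4.15. F_crit ≈ 3.354. Reject H₀. At least one mean differs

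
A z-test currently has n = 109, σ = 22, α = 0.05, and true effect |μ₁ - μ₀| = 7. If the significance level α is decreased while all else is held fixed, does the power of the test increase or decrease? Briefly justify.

Power decreases: a smaller α raises the critical value, so less of the H₁ sampling distribution falls in the rejection region.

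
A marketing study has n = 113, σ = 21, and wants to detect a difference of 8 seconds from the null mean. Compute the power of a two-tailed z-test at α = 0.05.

SE = σ/√n = 21/√113 = 1.976. Non-centrality λ = d/SE = 8/1.976 = 4.05. Power ≈ Φ(λ - z_{α/2}) = Φ(4.05 - 1.96) = Φ(2.09) = 0.982.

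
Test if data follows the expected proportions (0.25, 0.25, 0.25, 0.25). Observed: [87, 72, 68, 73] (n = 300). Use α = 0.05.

Expected: [75.0, 75.0, 75.0, 75.0]. χ² = 2.747. df = 3, critical = 7.815. Fail to reject H₀.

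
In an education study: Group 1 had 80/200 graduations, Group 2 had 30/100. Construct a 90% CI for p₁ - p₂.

p̂₁ = 0.4, p̂₂ = 0.3. Difference = 0.1. CI = (0.006, 0.194)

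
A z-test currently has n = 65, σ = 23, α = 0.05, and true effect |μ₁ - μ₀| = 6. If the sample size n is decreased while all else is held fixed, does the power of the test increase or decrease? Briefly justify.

Power decreases: a smaller n inflates the standard error σ/√n, pulling the sampling distribution under H₁ back toward the critical value.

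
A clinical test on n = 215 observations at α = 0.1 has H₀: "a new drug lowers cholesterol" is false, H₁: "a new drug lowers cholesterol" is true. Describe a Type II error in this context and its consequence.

Type II error: failing to reject H₀ when it is false — concluding that a new drug lowers cholesterol is not supported when in fact it is. Consequence: shelving an effective drug — patients miss out on a treatment that would have helped.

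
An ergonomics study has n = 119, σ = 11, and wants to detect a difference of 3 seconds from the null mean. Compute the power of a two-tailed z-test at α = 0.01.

SE = σ/√n = 11/√119 = 1.008. Non-centrality λ = d/SE = 3/1.008 = 2.975. Power ≈ Φ(λ - z_{α/2}) = Φ(2.975 - 2.576) = Φ(0.399) = 0.655.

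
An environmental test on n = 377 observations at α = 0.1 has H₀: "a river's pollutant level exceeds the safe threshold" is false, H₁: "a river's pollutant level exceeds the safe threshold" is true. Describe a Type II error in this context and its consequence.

Type II error: failing to reject H₀ when it is false — concluding that a river's pollutant level exceeds the safe threshold is not supported when in fact it is. Consequence: allowing unsafe pollution to continue.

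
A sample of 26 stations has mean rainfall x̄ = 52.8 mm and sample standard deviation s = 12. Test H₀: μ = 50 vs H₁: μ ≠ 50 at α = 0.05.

t = (x̄ - μ₀)/(s/√n) = (52.8 - 50)/(12/√26) = 1.19. df = 25, critical t = ±2.06. Fail to reject H₀.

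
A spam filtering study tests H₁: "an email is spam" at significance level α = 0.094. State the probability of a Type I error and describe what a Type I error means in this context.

P(Type I error) = α = 0.094. A Type I error is rejecting H₀ when H₀ is actually true (false positive) — here, concluding that an email is spam when in fact this is not the case. Consequence: a legitimate email is sent to the spam folder and the user misses it.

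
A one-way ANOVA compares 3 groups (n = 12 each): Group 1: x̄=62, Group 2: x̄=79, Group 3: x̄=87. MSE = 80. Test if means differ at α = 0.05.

Grand mean = 76.0. SS_between = 3912.0, MS_between = 1956.0. F = 24.45, F_crit ≈ 3.285. Reject H₀.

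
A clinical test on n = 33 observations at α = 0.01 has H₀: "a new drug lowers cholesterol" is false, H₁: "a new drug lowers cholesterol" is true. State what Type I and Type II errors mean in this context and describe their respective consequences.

Type I (false positive): concluding that a new drug lowers cholesterol when it is not — approving an ineffective drug — patients take a useless medication and may skip effective alternatives. Type II (false negative): failing to conclude that a new drug lowers cholesterol when it is — shelving an effective drug — patients miss out on a treatment that would have helped. Which is costlier depends on domain priorities and is a judgement call rather than a statistical fact.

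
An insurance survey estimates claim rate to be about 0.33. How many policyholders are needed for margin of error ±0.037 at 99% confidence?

n = z²p(1-p)/E² = 2.576²×0.33×0.67/0.037² = 1071.7 → n = 1072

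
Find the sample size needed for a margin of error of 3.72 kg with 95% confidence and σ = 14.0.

n = (z*σ/E)² = (1.96×14.0/3.72)² = 54.4 → n = 55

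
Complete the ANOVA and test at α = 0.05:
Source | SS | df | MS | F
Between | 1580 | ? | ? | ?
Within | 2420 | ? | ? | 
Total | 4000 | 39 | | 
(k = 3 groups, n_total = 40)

df_between = 2, df_within = 37. MS_between = 790.0, MS_within = 65.41. F = 12.079, F_crit ≈ 3.252. Reject H₀.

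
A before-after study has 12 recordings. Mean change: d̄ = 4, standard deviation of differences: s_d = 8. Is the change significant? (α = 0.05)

t = d̄/(s_d/√n) = 4/(8/√12) = 1.732. df = 11, critical t = ±2.201. Fail to reject H₀.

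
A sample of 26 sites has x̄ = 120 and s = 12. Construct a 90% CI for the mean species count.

CI = x̄ ± t*(s/√n) = 120 ± 1.708(12/√26) = (115.98, 124.02)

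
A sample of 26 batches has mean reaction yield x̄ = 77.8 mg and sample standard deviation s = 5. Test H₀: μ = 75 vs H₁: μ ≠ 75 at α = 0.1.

t = (x̄ - μ₀)/(s/√n) = (77.8 - 75)/(5/√26) = 2.855. df = 25, critical t = ±1.708. Reject H₀.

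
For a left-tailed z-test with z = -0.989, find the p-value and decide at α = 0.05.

p = P(Z < -0.989) = Φ(-0.989) ≈ 0.1613. Since p ≥ 0.05, fail to reject H₀ (not significant) at α = 0.05.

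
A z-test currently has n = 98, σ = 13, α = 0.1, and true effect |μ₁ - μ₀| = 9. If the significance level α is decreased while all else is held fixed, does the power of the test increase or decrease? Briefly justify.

Power decreases: a smaller α raises the critical value, so less of the H₁ sampling distribution falls in the rejection region.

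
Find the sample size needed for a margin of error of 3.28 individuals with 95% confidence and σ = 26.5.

n = (z*σ/E)² = (1.96×26.5/3.28)² = 250.8 → n = 251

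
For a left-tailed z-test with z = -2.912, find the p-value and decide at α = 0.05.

p = P(Z < -2.912) = Φ(-2.912) ≈ 0.0018. Since p < 0.05, reject H₀ (significant) at α = 0.05.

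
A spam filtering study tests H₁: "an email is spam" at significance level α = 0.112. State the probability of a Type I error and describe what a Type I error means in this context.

P(Type I error) = α = 0.112. A Type I error is rejecting H₀ when H₀ is actually true (false positive) — here, concluding that an email is spam when in fact this is not the case. Consequence: a legitimate email is sent to the spam folder and the user misses it.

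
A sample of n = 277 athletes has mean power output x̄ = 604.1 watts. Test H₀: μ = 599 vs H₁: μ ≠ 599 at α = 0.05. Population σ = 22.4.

z = (x̄ - μ₀)/(σ/√n) = (604.1 - 599)/(22.4/√277) = 3.789. Critical value: ±1.96. Since |3.789| > 1.96, Reject H₀.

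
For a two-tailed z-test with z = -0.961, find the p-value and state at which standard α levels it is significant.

p = 2·P(Z > |-0.961|) = 2·(1 - Φ(0.961)) ≈ 0.3366. Not significant at any standard level.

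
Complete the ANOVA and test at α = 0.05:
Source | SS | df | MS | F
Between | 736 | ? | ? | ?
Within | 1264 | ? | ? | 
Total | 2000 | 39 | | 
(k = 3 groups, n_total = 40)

df_between = 2, df_within = 37. MS_between = 368.0, MS_within = 34.16. F = 10.772, F_crit ≈ 3.252. Reject H₀.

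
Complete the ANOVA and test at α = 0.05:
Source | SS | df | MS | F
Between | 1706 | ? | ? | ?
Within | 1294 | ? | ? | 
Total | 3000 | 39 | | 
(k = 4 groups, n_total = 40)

df_between = 3, df_within = 36. MS_between = 568.67, MS_within = 35.94. F = 15.821, F_crit ≈ 2.866. Reject H₀.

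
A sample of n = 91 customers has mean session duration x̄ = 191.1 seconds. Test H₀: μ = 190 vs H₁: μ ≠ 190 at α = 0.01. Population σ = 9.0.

z = (x̄ - μ₀)/(σ/√n) = (191.1 - 190)/(9.0/√91) = 1.166. Critical value: ±2.576. Since |1.166| ≤ 2.576, Fail to reject H₀.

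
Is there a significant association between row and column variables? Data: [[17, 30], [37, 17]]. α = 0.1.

χ² = 10.569. df = 1, critical = 2.706. Reject H₀. Variables are dependent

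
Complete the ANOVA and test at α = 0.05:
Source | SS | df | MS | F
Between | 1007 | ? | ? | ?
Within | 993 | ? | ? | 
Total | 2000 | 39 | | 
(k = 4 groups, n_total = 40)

df_between = 3, df_within = 36. MS_between = 335.67, MS_within = 27.58. F = 12.169, F_crit ≈ 2.866. Reject H₀.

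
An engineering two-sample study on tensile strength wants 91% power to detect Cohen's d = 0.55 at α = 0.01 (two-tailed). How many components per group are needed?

z_{α/2} = 2.576, z_β = Φ⁻¹(0.91) = 1.341. For medium effect (d = 0.55): n per group = 2(z_{α/2} + z_β)²/d² = 2(2.576 + 1.341)²/0.55² = 101.4 → 102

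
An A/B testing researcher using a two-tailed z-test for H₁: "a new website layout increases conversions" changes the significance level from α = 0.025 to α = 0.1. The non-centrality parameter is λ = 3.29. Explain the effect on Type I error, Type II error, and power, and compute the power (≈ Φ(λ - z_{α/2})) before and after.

Increasing α from 0.025 to 0.1:
• Type I error rate increases (α is the Type I rate by definition).
• Critical value moves from z_{α/2} = 2.241 to 1.645, so power = Φ(λ - z_{α/2}) goes from Φ(3.29 - 2.241) = 0.853 to Φ(3.29 - 1.645) = 0.95.
• Type II error rate β = 1 - power therefore decreases (0.147 → 0.05).
Appropriate when false negatives are costly — here, discarding a layout that would have improved conversions — lost revenue.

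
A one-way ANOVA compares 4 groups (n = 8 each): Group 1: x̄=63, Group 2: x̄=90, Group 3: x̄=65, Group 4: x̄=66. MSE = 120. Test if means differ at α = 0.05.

Grand mean = 71.0. SS_between = 3888.0, MS_between = 1296.0. F = 10.8, F_crit ≈ 2.947. Reject H₀.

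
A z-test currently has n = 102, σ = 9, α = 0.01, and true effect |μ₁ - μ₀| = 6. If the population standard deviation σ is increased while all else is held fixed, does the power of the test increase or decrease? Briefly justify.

Power decreases: a larger σ inflates the standard error σ/√n, pulling the sampling distribution under H₁ back toward the critical value.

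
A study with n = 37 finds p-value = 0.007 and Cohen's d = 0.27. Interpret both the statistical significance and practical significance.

Statistically significant (p = 0.007 < 0.05). Cohen's d = 0.27 indicates a small effect size. Both statistical and practical significance should be considered.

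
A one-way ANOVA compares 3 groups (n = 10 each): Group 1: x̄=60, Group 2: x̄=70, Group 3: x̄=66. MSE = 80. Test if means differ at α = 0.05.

Grand mean = 65.33. SS_between = 506.67, MS_between = 253.33. F = 3.167, F_crit ≈ 3.354. Fail to reject H₀.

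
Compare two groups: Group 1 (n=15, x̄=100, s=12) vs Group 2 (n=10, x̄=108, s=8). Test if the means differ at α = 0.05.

Pooled sp = 10.62. t = -1.846, df = 23. Critical t = ±2.069. Fail to reject H₀.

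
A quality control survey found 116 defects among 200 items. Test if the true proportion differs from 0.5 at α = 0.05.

p̂ = 0.58, p₀ = 0.5. z = (p̂ - p₀)/√(p₀(1-p₀)/n) = 2.263. Critical: ±1.96. Reject H₀.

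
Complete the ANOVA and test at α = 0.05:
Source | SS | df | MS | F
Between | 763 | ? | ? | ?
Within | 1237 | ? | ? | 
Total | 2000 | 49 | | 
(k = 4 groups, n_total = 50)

df_between = 3, df_within = 46. MS_between = 254.33, MS_within = 26.89. F = 9.458, F_crit ≈ 2.807. Reject H₀.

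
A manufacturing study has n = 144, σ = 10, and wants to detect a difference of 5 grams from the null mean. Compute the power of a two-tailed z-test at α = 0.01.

SE = σ/√n = 10/√144 = 0.833. Non-centrality λ = d/SE = 5/0.833 = 6.0. Power ≈ Φ(λ - z_{α/2}) = Φ(6.0 - 2.576) = Φ(3.424) = 1.0.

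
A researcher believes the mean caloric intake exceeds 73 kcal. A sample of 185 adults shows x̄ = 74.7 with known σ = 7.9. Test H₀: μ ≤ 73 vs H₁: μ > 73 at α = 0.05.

z = 2.927. Critical value: 1.645. Reject H₀.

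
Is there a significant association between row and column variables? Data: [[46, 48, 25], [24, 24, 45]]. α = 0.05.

χ² = 17.706. df = 2, critical = 5.991. Reject H₀. Variables are dependent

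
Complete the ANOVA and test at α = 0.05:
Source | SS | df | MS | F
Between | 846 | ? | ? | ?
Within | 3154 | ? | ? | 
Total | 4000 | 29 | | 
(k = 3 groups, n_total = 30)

df_between = 2, df_within = 27. MS_between = 423.0, MS_within = 116.81. F = 3.621, F_crit ≈ 3.354. Reject H₀.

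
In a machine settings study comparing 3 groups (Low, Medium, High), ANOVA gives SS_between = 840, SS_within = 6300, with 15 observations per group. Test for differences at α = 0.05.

df_between = 2, df_within = 42. F = MS_between/MS_within = 420.0/150.0 = 2.8. F_crit ≈ 3.22. Fail to reject H₀.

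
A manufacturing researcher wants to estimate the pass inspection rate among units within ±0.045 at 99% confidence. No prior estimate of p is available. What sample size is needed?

Conservative approach: use p = 0.5 (maximizes p(1-p) = 0.25). n = z²(0.25)/E² = 2.576²×0.25/0.045² = 819.2 → n = 820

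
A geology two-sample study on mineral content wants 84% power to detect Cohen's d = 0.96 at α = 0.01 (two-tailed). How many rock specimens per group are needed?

z_{α/2} = 2.576, z_β = Φ⁻¹(0.84) = 0.994. For large effect (d = 0.96): n per group = 2(z_{α/2} + z_β)²/d² = 2(2.576 + 0.994)²/0.96² = 27.7 → 28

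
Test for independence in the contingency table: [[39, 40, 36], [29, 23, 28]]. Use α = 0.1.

χ² = 0.802. df = 2, critical = 4.605. Fail to reject H₀. No evidence of dependence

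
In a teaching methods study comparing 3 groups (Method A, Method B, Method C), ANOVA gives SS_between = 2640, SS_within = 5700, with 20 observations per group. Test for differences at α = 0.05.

df_between = 2, df_within = 57. F = MS_between/MS_within = 1320.0/100.0 = 13.2. F_crit ≈ 3.159. Reject H₀. At least one mean differs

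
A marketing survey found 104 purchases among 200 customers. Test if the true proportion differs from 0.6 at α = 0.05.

p̂ = 0.52, p₀ = 0.6. z = (p̂ - p₀)/√(p₀(1-p₀)/n) = -2.309. Critical: ±1.96. Reject H₀.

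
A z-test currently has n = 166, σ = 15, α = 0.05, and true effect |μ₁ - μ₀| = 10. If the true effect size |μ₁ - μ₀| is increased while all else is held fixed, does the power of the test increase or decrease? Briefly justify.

Power increases: a larger true effect increases the non-centrality λ = |μ₁ - μ₀|/(σ/√n).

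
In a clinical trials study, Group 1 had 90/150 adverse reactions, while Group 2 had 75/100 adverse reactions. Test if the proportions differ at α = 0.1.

p̂₁ = 0.6, p̂₂ = 0.75, pooled p̂ = 0.66. z = -2.453. Critical: ±1.645. Reject H₀.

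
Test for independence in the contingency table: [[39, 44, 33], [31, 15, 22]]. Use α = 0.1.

χ² = 5.201. df = 2, critical = 4.605. Reject H₀. Variables are dependent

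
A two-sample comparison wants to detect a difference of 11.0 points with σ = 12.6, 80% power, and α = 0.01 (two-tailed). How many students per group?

n per group = 2(z_α/2 + z_β)²σ²/d² = 2×(2.576 + 0.84)²×12.6²/11.0² = 30.6 → n = 31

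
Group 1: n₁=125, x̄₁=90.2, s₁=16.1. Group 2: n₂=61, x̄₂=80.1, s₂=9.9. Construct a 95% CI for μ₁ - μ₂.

Difference = 10.1. SE = √(16.1²/125 + 9.9²/61) = 1.918. CI = (6.34, 13.86)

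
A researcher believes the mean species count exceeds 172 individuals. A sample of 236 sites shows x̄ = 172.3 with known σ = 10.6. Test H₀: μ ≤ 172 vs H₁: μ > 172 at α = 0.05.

z = 0.435. Critical value: 1.645. Fail to reject H₀.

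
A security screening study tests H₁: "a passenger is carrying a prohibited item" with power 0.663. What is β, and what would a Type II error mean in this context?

β = 1 - power = 1 - 0.663 = 0.337. A Type II error is failing to reject H₀ when H₀ is false (false negative) — here, failing to conclude that a passenger is carrying a prohibited item when in fact it is true. Consequence: letting a prohibited item through — security breach.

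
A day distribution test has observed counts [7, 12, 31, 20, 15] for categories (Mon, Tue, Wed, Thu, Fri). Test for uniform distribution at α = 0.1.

Expected = 17 each. χ² = Σ(O-E)²/E = 19.647. df = 4, critical value = 7.779. Reject H₀.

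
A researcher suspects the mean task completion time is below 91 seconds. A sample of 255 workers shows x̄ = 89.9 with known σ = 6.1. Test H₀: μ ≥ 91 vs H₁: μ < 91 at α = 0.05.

z = -2.88. Critical value: -1.645. Reject H₀.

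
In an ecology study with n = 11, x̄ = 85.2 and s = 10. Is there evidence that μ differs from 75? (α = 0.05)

t = (x̄ - μ₀)/(s/√n) = (85.2 - 75)/(10/√11) = 3.383. df = 10, critical t = ±2.228. Reject H₀.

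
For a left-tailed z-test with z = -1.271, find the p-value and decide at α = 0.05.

p = P(Z < -1.271) = Φ(-1.271) ≈ 0.1019. Since p ≥ 0.05, fail to reject H₀ (not significant) at α = 0.05.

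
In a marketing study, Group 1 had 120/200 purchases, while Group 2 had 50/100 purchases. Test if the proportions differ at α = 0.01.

p̂₁ = 0.6, p̂₂ = 0.5, pooled p̂ = 0.567. z = 1.648. Critical: ±2.576. Fail to reject H₀.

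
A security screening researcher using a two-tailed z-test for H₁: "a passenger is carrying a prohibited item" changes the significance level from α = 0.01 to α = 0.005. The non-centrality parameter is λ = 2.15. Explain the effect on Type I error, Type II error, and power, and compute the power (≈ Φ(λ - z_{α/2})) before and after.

Decreasing α from 0.01 to 0.005:
• Type I error rate decreases (α is the Type I rate by definition).
• Critical value moves from z_{α/2} = 2.576 to 2.807, so power = Φ(λ - z_{α/2}) goes from Φ(2.15 - 2.576) = 0.335 to Φ(2.15 - 2.807) = 0.256.
• Type II error rate β = 1 - power therefore increases (0.665 → 0.744).
Appropriate when false positives are costly — here, detaining an innocent passenger — delay and inconvenience.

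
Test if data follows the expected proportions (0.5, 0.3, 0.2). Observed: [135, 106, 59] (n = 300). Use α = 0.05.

Expected: [150.0, 90.0, 60.0]. χ² = 4.361. df = 2, critical = 5.991. Fail to reject H₀.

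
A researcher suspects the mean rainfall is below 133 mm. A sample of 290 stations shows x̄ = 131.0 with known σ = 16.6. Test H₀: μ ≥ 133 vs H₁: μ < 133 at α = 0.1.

z = -2.052. Critical value: -1.28. Reject H₀.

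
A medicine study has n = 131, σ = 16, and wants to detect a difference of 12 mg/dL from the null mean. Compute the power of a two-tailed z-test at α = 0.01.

SE = σ/√n = 16/√131 = 1.398. Non-centrality λ = d/SE = 12/1.398 = 8.584. Power ≈ Φ(λ - z_{α/2}) = Φ(8.584 - 2.576) = Φ(6.008) = 1.0.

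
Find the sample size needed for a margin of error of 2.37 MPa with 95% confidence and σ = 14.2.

n = (z*σ/E)² = (1.96×14.2/2.37)² = 137.9 → n = 138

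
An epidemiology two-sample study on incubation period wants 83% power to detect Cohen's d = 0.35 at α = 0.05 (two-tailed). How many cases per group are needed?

z_{α/2} = 1.96, z_β = Φ⁻¹(0.83) = 0.954. For small effect (d = 0.35): n per group = 2(z_{α/2} + z_β)²/d² = 2(1.96 + 0.954)²/0.35² = 138.6 → 139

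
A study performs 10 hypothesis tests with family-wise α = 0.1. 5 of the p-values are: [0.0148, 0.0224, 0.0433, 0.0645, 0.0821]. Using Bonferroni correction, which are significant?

Bonferroni α = 0.1/10 = 0.01. None of the given p-values are significant.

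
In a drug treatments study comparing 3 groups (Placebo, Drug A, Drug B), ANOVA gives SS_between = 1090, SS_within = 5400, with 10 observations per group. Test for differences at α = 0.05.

df_between = 2, df_within = 27. F = MS_between/MS_within = 545.0/200.0 = 2.725. F_crit ≈ 3.354. Fail to reject H₀.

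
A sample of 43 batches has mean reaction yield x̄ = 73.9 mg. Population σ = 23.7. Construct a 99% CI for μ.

CI = x̄ ± z*(σ/√n) = 73.9 ± 2.576(23.7/√43) = 73.9 ± 9.31 = (64.59, 83.21)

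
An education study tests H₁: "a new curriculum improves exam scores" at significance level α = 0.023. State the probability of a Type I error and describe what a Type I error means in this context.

P(Type I error) = α = 0.023. A Type I error is rejecting H₀ when H₀ is actually true (false positive) — here, concluding that a new curriculum improves exam scores when in fact this is not the case. Consequence: adopting a curriculum that gives no real benefit — disruption for nothing.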